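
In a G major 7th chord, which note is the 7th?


Reasoning:
Major 7th chord = root + major 3rd + perfect 5th + major 7th
Seventh chords stack in thirds, so the letter names are G-B-D-F
Root: G
Major 3rd above G: B
Perfect 5th above G: D
Major 7th above G: F#
The 7th = F#


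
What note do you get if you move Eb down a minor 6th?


Step by step:
minor 6th: 6 letter names, 8 semitones
Letter: E - 5 → G
Pitch: Eb - 8 semitones, spelled as a G → G
= G


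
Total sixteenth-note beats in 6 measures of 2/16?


Solution.
Time signature 2/16: the bottom number 16 means the sixteenth note gets one count
The top number 2 means 2 sixteenth-note beats per measure
Total = 2 × 6 measures
= 12 sixteenth-note beats


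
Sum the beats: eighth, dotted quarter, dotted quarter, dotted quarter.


Reasoning:
Beat values:
  eighth = 0.5 beats
  dotted quarter = 1.5 beats
  dotted quarter = 1.5 beats
  dotted quarter = 1.5 beats
Sum = 0.5 + 1.5 + 1.5 + 1.5
= 5 beats


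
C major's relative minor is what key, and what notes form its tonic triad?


Let's work it out.
The relative minor shares the major's key signature and starts on its 6th degree
6th degree = a major 6th above the tonic; a major 6th above C is A
→ relative minor of C major is A minor
Tonic triad of A minor = root + minor 3rd + perfect 5th = A C E
= A minor; triad = A C E


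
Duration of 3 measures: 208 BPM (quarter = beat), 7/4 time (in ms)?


Quarter-note beat duration = 60000 / 208 ms
Beats per measure (7/4) = 7
One measure = 7 × 60000 / 208 = 420000 / 208 ms
3 measures = 3 × 420000 / 208 = 1260000 / 208
= 6057.7 ms


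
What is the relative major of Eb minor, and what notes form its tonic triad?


The relative major shares the key signature and is a minor 3rd above the minor tonic
A minor 3rd above Eb is Gb
→ relative major of Eb minor is Gb major
Tonic triad of Gb major = root + major 3rd + perfect 5th = Gb Bb Db
= Gb major; triad = Gb Bb Db


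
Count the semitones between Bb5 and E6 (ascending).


Working:
Absolute semitone position = octave×12 + chromatic position
Bb5: 5×12 + 10 = 70
E6: 6×12 + 4 = 76
Difference = 76 - 70 = 6
= 6 semitones


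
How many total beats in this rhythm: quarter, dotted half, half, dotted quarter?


Solution.
Beat values:
  quarter = 1 beat
  dotted half = 3 beats
  half = 2 beats
  dotted quarter = 1.5 beats
Sum = 1 + 3 + 2 + 1.5
= 7.5 beats


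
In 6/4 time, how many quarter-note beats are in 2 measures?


Step by step:
Time signature 6/4: the bottom number 4 means the quarter note gets one count
The top number 6 means 6 quarter-note beats per measure
Total = 6 × 2 measures
= 12 quarter-note beats


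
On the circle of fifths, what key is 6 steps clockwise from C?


Solution.
Each clockwise step on the circle of fifths moves up a perfect 5th
From C: C → G → D → A → E → B → F#/Gb
= F#/Gb


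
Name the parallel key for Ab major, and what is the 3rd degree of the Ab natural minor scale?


Reasoning:
Parallel keys share the same tonic but differ in mode
Ab major → parallel is Ab minor
Ab natural minor scale: Ab Bb Cb Db Eb Fb Gb
= Ab minor; 3rd degree = Cb


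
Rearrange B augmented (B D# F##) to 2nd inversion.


Root position: B D# F##
2nd inversion: move root and 3rd up an octave
Bass note: F##
Notes (bottom to top) = F## B D#


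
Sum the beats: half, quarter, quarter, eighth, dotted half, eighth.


Beat values:
  half = 2 beats
  quarter = 1 beat
  quarter = 1 beat
  eighth = 0.5 beats
  dotted half = 3 beats
  eighth = 0.5 beats
Sum = 2 + 1 + 1 + 0.5 + 3 + 0.5
= 8 beats


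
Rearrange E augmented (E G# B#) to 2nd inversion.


Solution.
Root position: E G# B#
2nd inversion: move root and 3rd up an octave
Bass note: B#
Notes (bottom to top) = B# E G#


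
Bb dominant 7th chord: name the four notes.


Solution.
Dominant 7th chord = root + major 3rd + perfect 5th + minor 7th
Seventh chords stack in thirds, so the letter names are B-D-F-A
Root: Bb
Major 3rd above Bb: D
Perfect 5th above Bb: F
Minor 7th above Bb: Ab
Chord = Bb D F Ab


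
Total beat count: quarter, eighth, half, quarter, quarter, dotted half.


Beat values:
  quarter = 1 beat
  eighth = 0.5 beats
  half = 2 beats
  quarter = 1 beat
  quarter = 1 beat
  dotted half = 3 beats
Sum = 1 + 0.5 + 2 + 1 + 1 + 3
= 8.5 beats


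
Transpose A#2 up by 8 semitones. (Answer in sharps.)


A#2: chromatic position 10 in octave 2 → absolute = 2×12 + 10 = 34
Transpose up 8: 34 + 8 = 42
42 = 3×12 + 6 → F# in octave 3
Result = F#3


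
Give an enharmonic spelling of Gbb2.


Reasoning:
Enharmonic notes sound the same pitch but are spelled with different letter names
Gbb and F name the same pitch class
= F2


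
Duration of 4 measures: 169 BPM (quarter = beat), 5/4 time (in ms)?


Step by step:
Quarter-note beat duration = 60000 / 169 ms
Beats per measure (5/4) = 5
One measure = 5 × 60000 / 169 = 300000 / 169 ms
4 measures = 4 × 300000 / 169 = 1200000 / 169
= 7100.6 ms


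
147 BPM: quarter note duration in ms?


Step by step:
One quarter-note beat = 60000 / BPM = 60000 / 147 ms
Duration = 60000 / 147
= 408.2 ms


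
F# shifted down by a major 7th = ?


Working:
major 7th: 7 letter names, 11 semitones
Letter: F - 6 → G
Pitch: F# - 11 semitones, spelled as a G → G
= G


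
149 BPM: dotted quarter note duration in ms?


Working:
One quarter-note beat = 60000 / BPM = 60000 / 149 ms
Dotted quarter note = 3/2 × quarter note
Duration = 3/2 × 60000 / 149 = 90000 / 149
= 604.0 ms


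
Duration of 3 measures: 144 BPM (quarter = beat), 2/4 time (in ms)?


Solution.
Quarter-note beat duration = 60000 / 144 ms
Beats per measure (2/4) = 2
One measure = 2 × 60000 / 144 = 120000 / 144 ms
3 measures = 3 × 120000 / 144 = 360000 / 144
= 2500.0 ms


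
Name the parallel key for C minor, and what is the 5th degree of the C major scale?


Step by step:
Parallel keys share the same tonic but differ in mode
C minor → parallel is C major
C major scale: C D E F G A B
= C major; 5th degree = G


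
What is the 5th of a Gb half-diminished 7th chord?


Step by step:
Half-diminished 7th chord = root + minor 3rd + diminished 5th + minor 7th
Seventh chords stack in thirds, so the letter names are G-B-D-F
Root: Gb
Minor 3rd above Gb: Bbb
Diminished 5th above Gb: Dbb
Minor 7th above Gb: Fb
The 5th = Dbb


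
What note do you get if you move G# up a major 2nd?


Solution.
major 2nd: 2 letter names, 2 semitones
Letter: G + 1 → A
Pitch: G# + 2 semitones, spelled as an A → A#
= A#


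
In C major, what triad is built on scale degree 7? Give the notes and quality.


Solution.
C major scale: C D E F G A B
Diatonic triad on degree 7 stacks scale notes 7, 2, 4: B D F
B→D = 3 semitones; B→F = 6 semitones → diminished triad
= B D F (diminished)


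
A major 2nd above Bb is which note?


A 2nd spans 2 letter names, so from B we land on C
A major 2nd = 2 semitones above Bb
Spell C at that pitch: C
= C


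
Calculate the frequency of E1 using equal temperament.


Working:
f = 440 × 2^(n/12) where n = semitones from A4
E1: -41 semitones from A4
f = 440 × 2^(-41/12)
f = 41.20 Hz


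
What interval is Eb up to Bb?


Letter names: E → B spans 5 letter names → a 5th
Semitones: Eb → Bb = 7 half-steps
A 5th of 7 semitones is a perfect 5th
= perfect 5th


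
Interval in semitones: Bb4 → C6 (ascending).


Absolute semitone position = octave×12 + chromatic position
Bb4: 4×12 + 10 = 58
C6: 6×12 + 0 = 72
Difference = 72 - 58 = 14
= 14 semitones


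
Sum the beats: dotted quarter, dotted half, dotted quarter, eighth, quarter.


Step by step:
Beat values:
  dotted quarter = 1.5 beats
  dotted half = 3 beats
  dotted quarter = 1.5 beats
  eighth = 0.5 beats
  quarter = 1 beat
Sum = 1.5 + 3 + 1.5 + 0.5 + 1
= 7.5 beats


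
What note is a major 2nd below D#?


Let's work it out.
A 2nd spans 2 letter names, so from D we land on C
A major 2nd = 2 semitones below D#
Spell C at that pitch: C#
= C#


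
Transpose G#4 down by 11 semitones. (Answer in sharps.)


Let's work it out.
G#4: chromatic position 8 in octave 4 → absolute = 4×12 + 8 = 56
Transpose down 11: 56 - 11 = 45
45 = 3×12 + 9 → A in octave 3
Result = A3


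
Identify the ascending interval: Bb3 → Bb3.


Letter names: B → B spans 1 letter name → a unison
Semitones: Bb3 → Bb3 = 0 half-steps
A unison of 0 semitones is a perfect unison
= perfect unison


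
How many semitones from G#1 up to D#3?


Absolute semitone position = octave×12 + chromatic position
G#1: 1×12 + 8 = 20
D#3: 3×12 + 3 = 39
Difference = 39 - 20 = 19
= 19 semitones


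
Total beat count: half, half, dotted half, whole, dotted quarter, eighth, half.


Solution.
Beat values:
  half = 2 beats
  half = 2 beats
  dotted half = 3 beats
  whole = 4 beats
  dotted quarter = 1.5 beats
  eighth = 0.5 beats
  half = 2 beats
Sum = 2 + 2 + 3 + 4 + 1.5 + 0.5 + 2
= 15 beats


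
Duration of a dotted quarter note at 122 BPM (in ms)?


Let's work it out.
One quarter-note beat = 60000 / BPM = 60000 / 122 ms
Dotted quarter note = 3/2 × quarter note
Duration = 3/2 × 60000 / 122 = 90000 / 122
= 737.7 ms


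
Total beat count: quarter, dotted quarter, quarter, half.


Step by step:
Beat values:
  quarter = 1 beat
  dotted quarter = 1.5 beats
  quarter = 1 beat
  half = 2 beats
Sum = 1 + 1.5 + 1 + 2
= 5.5 beats


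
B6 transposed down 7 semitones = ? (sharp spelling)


B6: chromatic position 11 in octave 6 → absolute = 6×12 + 11 = 83
Transpose down 7: 83 - 7 = 76
76 = 6×12 + 4 → E in octave 6
Result = E6


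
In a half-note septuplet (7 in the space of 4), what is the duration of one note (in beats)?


Septuplet: 7 notes occupy the space of 4 half notes
Space = 4 × 2 = 8 beats
Each septuplet note = 8 / 7 = 8/7 beats
= 8/7 beats


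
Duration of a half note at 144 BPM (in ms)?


Solution.
One quarter-note beat = 60000 / BPM = 60000 / 144 ms
Half note = 2 × quarter note
Duration = 2 × 60000 / 144 = 120000 / 144
= 833.3 ms


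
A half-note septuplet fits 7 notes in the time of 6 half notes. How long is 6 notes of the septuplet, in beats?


Working:
Septuplet: 7 notes occupy the space of 6 half notes
Space = 6 × 2 = 12 beats
Each septuplet note = 12 / 7 = 12/7 beats
6 notes = 6 × 12/7 = 72/7
= 72/7 beats


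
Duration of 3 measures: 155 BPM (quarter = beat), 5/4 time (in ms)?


Quarter-note beat duration = 60000 / 155 ms
Beats per measure (5/4) = 5
One measure = 5 × 60000 / 155 = 300000 / 155 ms
3 measures = 3 × 300000 / 155 = 900000 / 155
= 5806.5 ms


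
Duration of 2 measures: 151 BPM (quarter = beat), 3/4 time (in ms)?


Step by step:
Quarter-note beat duration = 60000 / 151 ms
Beats per measure (3/4) = 3
One measure = 3 × 60000 / 151 = 180000 / 151 ms
2 measures = 2 × 180000 / 151 = 360000 / 151
= 2384.1 ms


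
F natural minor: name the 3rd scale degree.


Natural minor scale pattern: W-H-W-W-H-W-W (2-1-2-2-1-2-2 semitones)
Starting from F:
  F + 2 semitones → G
  G + 1 semitone → Ab
  Ab + 2 semitones → Bb
  Bb + 2 semitones → C
  C + 1 semitone → Db
  Db + 2 semitones → Eb
  Eb + 2 semitones → F
Scale: F G Ab Bb C Db Eb
Degree 3 = Ab


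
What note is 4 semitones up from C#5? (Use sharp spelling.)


Solution.
C#5: chromatic position 1 in octave 5 → absolute = 5×12 + 1 = 61
Transpose up 4: 61 + 4 = 65
65 = 5×12 + 5 → F in octave 5
Result = F5


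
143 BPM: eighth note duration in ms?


Reasoning:
One quarter-note beat = 60000 / BPM = 60000 / 143 ms
Eighth note = 1/2 × quarter note
Duration = 1/2 × 60000 / 143 = 30000 / 143
= 209.8 ms


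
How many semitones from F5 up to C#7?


Working:
Absolute semitone position = octave×12 + chromatic position
F5: 5×12 + 5 = 65
C#7: 7×12 + 1 = 85
Difference = 85 - 65 = 20
= 20 semitones


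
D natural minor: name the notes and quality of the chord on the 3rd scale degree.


D natural minor scale: D E F G A Bb C
Diatonic triad on degree 3 stacks scale notes 3, 5, 7: F A C
F→A = 4 semitones; F→C = 7 semitones → major triad
= F A C (major)


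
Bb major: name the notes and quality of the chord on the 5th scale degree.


Bb major scale: Bb C D Eb F G A
Diatonic triad on degree 5 stacks scale notes 5, 7, 2: F A C
F→A = 4 semitones; F→C = 7 semitones → major triad
= F A C (major)


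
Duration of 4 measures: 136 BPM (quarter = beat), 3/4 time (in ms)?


Quarter-note beat duration = 60000 / 136 ms
Beats per measure (3/4) = 3
One measure = 3 × 60000 / 136 = 180000 / 136 ms
4 measures = 4 × 180000 / 136 = 720000 / 136
= 5294.1 ms


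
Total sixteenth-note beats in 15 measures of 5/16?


Reasoning:
Time signature 5/16: the bottom number 16 means the sixteenth note gets one count
The top number 5 means 5 sixteenth-note beats per measure
Total = 5 × 15 measures
= 75 sixteenth-note beats


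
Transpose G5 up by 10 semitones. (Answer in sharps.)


Step by step:
G5: chromatic position 7 in octave 5 → absolute = 5×12 + 7 = 67
Transpose up 10: 67 + 10 = 77
77 = 6×12 + 5 → F in octave 6
Result = F6


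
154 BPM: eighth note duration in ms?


Step by step:
One quarter-note beat = 60000 / BPM = 60000 / 154 ms
Eighth note = 1/2 × quarter note
Duration = 1/2 × 60000 / 154 = 30000 / 154
= 194.8 ms


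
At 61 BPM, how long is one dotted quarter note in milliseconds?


Working:
One quarter-note beat = 60000 / BPM = 60000 / 61 ms
Dotted quarter note = 3/2 × quarter note
Duration = 3/2 × 60000 / 61 = 90000 / 61
= 1475.4 ms


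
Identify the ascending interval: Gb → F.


Reasoning:
Letter names: G → F spans 7 letter names → a 7th
Semitones: Gb → F = 11 half-steps
A 7th of 11 semitones is a major 7th
= major 7th


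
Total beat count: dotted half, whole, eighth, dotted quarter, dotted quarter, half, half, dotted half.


Working:
Beat values:
  dotted half = 3 beats
  whole = 4 beats
  eighth = 0.5 beats
  dotted quarter = 1.5 beats
  dotted quarter = 1.5 beats
  half = 2 beats
  half = 2 beats
  dotted half = 3 beats
Sum = 3 + 4 + 0.5 + 1.5 + 1.5 + 2 + 2 + 3
= 17.5 beats


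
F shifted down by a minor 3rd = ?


minor 3rd: 3 letter names, 3 semitones
Letter: F - 2 → D
Pitch: F - 3 semitones, spelled as a D → D
= D


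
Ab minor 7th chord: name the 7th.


Minor 7th chord = root + minor 3rd + perfect 5th + minor 7th
Seventh chords stack in thirds, so the letter names are A-C-E-G
Root: Ab
Minor 3rd above Ab: Cb
Perfect 5th above Ab: Eb
Minor 7th above Ab: Gb
The 7th = Gb


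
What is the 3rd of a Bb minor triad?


Minor triad = root + minor 3rd (3 semitones) + perfect 5th (7 semitones)
A triad on Bb stacks thirds, so the chord tones use letter names B-D-F
Root: Bb
Minor 3rd above Bb: Db
Perfect 5th above Bb: F
The 3rd = Db


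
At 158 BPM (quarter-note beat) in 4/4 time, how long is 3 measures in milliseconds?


Solution.
Quarter-note beat duration = 60000 / 158 ms
Beats per measure (4/4) = 4
One measure = 4 × 60000 / 158 = 240000 / 158 ms
3 measures = 3 × 240000 / 158 = 720000 / 158
= 4557.0 ms


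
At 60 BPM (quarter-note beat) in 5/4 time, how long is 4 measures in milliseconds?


Step by step:
Quarter-note beat duration = 60000 / 60 ms
Beats per measure (5/4) = 5
One measure = 5 × 60000 / 60 = 300000 / 60 ms
4 measures = 4 × 300000 / 60 = 1200000 / 60
= 20000.0 ms


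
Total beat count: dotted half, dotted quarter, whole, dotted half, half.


Working:
Beat values:
  dotted half = 3 beats
  dotted quarter = 1.5 beats
  whole = 4 beats
  dotted half = 3 beats
  half = 2 beats
Sum = 3 + 1.5 + 4 + 3 + 2
= 13.5 beats


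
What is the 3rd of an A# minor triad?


Working:
Minor triad = root + minor 3rd (3 semitones) + perfect 5th (7 semitones)
A triad on A# stacks thirds, so the chord tones use letter names A-C-E
Root: A#
Minor 3rd above A#: C#
Perfect 5th above A#: E#
The 3rd = C#


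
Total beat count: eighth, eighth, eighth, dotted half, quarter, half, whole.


Solution.
Beat values:
  eighth = 0.5 beats
  eighth = 0.5 beats
  eighth = 0.5 beats
  dotted half = 3 beats
  quarter = 1 beat
  half = 2 beats
  whole = 4 beats
Sum = 0.5 + 0.5 + 0.5 + 3 + 1 + 2 + 4
= 11.5 beats


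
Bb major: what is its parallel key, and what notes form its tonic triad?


Reasoning:
Parallel keys share the same tonic but differ in mode
Bb major → parallel is Bb minor
Tonic triad of Bb minor = Bb Db F
= Bb minor; triad = Bb Db F


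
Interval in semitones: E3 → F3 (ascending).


Let's work it out.
Absolute semitone position = octave×12 + chromatic position
E3: 3×12 + 4 = 40
F3: 3×12 + 5 = 41
Difference = 41 - 40 = 1
= 1 semitone


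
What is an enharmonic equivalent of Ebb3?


Enharmonic notes sound the same pitch but are spelled with different letter names
Ebb and D name the same pitch class
= D3


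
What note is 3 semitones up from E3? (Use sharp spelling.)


Reasoning:
E3: chromatic position 4 in octave 3 → absolute = 3×12 + 4 = 40
Transpose up 3: 40 + 3 = 43
43 = 3×12 + 7 → G in octave 3
Result = G3


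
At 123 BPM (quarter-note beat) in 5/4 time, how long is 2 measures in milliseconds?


Reasoning:
Quarter-note beat duration = 60000 / 123 ms
Beats per measure (5/4) = 5
One measure = 5 × 60000 / 123 = 300000 / 123 ms
2 measures = 2 × 300000 / 123 = 600000 / 123
= 4878.0 ms


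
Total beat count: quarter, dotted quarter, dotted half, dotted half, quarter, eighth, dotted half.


Beat values:
  quarter = 1 beat
  dotted quarter = 1.5 beats
  dotted half = 3 beats
  dotted half = 3 beats
  quarter = 1 beat
  eighth = 0.5 beats
  dotted half = 3 beats
Sum = 1 + 1.5 + 3 + 3 + 1 + 0.5 + 3
= 13 beats


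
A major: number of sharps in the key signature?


Reasoning:
Sharp major keys follow the circle of fifths: C(0), G(1), D(2), A(3), E(4), B(5), F#(6), C#(7)
A major has 3 sharps
Order of sharps: F# C# G# D# A# E# B# → first 3: F#, C#, G#
= 3 sharps


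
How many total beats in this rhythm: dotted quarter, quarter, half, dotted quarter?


Beat values:
  dotted quarter = 1.5 beats
  quarter = 1 beat
  half = 2 beats
  dotted quarter = 1.5 beats
Sum = 1.5 + 1 + 2 + 1.5
= 6 beats


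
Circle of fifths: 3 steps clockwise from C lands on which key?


Working:
Each clockwise step on the circle of fifths moves up a perfect 5th
From C: C → G → D → A
= A


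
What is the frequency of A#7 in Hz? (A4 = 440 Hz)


Working:
f = 440 × 2^(n/12) where n = semitones from A4
A#7: 37 semitones from A4
f = 440 × 2^(37/12)
f = 3729.31 Hz


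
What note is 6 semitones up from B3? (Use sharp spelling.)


B3: chromatic position 11 in octave 3 → absolute = 3×12 + 11 = 47
Transpose up 6: 47 + 6 = 53
53 = 4×12 + 5 → F in octave 4
Result = F4


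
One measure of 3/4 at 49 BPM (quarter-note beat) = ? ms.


Working:
Quarter-note beat duration = 60000 / 49 ms
Beats per measure (3/4) = 3
One measure = 3 × 60000 / 49 = 180000 / 49 ms
= 3673.5 ms


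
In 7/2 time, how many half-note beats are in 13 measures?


Let's work it out.
Time signature 7/2: the bottom number 2 means the half note gets one count
The top number 7 means 7 half-note beats per measure
Total = 7 × 13 measures
= 91 half-note beats


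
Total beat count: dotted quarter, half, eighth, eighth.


Beat values:
  dotted quarter = 1.5 beats
  half = 2 beats
  eighth = 0.5 beats
  eighth = 0.5 beats
Sum = 1.5 + 2 + 0.5 + 0.5
= 4.5 beats


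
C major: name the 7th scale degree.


Let's work it out.
Major scale pattern: W-W-H-W-W-W-H (2-2-1-2-2-2-1 semitones)
Starting from C:
  C + 2 semitones → D
  D + 2 semitones → E
  E + 1 semitone → F
  F + 2 semitones → G
  G + 2 semitones → A
  A + 2 semitones → B
  B + 1 semitone → C
Scale: C D E F G A B
Degree 7 = B


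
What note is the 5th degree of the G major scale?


Working:
Major scale pattern: W-W-H-W-W-W-H (2-2-1-2-2-2-1 semitones)
Starting from G:
  G + 2 semitones → A
  A + 2 semitones → B
  B + 1 semitone → C
  C + 2 semitones → D
  D + 2 semitones → E
  E + 2 semitones → F#
  F# + 1 semitone → G
Scale: G A B C D E F#
Degree 5 = D


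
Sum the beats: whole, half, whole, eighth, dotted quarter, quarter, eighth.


Step by step:
Beat values:
  whole = 4 beats
  half = 2 beats
  whole = 4 beats
  eighth = 0.5 beats
  dotted quarter = 1.5 beats
  quarter = 1 beat
  eighth = 0.5 beats
Sum = 4 + 2 + 4 + 0.5 + 1.5 + 1 + 0.5
= 13.5 beats


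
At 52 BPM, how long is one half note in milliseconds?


Let's work it out.
One quarter-note beat = 60000 / BPM = 60000 / 52 ms
Half note = 2 × quarter note
Duration = 2 × 60000 / 52 = 120000 / 52
= 2307.7 ms


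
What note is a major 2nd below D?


Reasoning:
A 2nd spans 2 letter names, so from D we land on C
A major 2nd = 2 semitones below D
Spell C at that pitch: C
= C


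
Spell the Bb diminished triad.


Diminished triad = root + minor 3rd (3 semitones) + diminished 5th (6 semitones)
A triad on Bb stacks thirds, so the chord tones use letter names B-D-F
Root: Bb
Minor 3rd above Bb: Db
Diminished 5th above Bb: Fb
Chord = Bb Db Fb


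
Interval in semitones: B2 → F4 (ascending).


Reasoning:
Absolute semitone position = octave×12 + chromatic position
B2: 2×12 + 11 = 35
F4: 4×12 + 5 = 53
Difference = 53 - 35 = 18
= 18 semitones


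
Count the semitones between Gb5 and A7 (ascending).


Working:
Absolute semitone position = octave×12 + chromatic position
Gb5: 5×12 + 6 = 66
A7: 7×12 + 9 = 93
Difference = 93 - 66 = 27
= 27 semitones


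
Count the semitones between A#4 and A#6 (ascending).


Let's work it out.
Absolute semitone position = octave×12 + chromatic position
A#4: 4×12 + 10 = 58
A#6: 6×12 + 10 = 82
Difference = 82 - 58 = 24
= 24 semitones


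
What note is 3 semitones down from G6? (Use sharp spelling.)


Solution.
G6: chromatic position 7 in octave 6 → absolute = 6×12 + 7 = 79
Transpose down 3: 79 - 3 = 76
76 = 6×12 + 4 → E in octave 6
Result = E6


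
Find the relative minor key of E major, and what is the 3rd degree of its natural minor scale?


Working:
The relative minor shares the major's key signature and starts on its 6th degree
6th degree = a major 6th above the tonic; a major 6th above E is C#
→ relative minor of E major is C# minor
C# natural minor scale: C# D# E F# G# A B
= C# minor; 3rd degree = E


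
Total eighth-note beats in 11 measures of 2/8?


Reasoning:
Time signature 2/8: the bottom number 8 means the eighth note gets one count
The top number 2 means 2 eighth-note beats per measure
Total = 2 × 11 measures
= 22 eighth-note beats


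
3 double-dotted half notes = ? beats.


Reasoning:
Base half note = 2 beats
Dot 1 adds half the previous value: +1
Dot 2 adds half the previous value: +1/2
One double-dotted half = 2 + 1 + 1/2 = 7/2
3 of them = 3 × 7/2 = 21/2
= 21/2 beats


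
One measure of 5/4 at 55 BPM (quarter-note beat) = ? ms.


Reasoning:
Quarter-note beat duration = 60000 / 55 ms
Beats per measure (5/4) = 5
One measure = 5 × 60000 / 55 = 300000 / 55 ms
= 5454.5 ms


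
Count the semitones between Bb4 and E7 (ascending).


Absolute semitone position = octave×12 + chromatic position
Bb4: 4×12 + 10 = 58
E7: 7×12 + 4 = 88
Difference = 88 - 58 = 30
= 30 semitones


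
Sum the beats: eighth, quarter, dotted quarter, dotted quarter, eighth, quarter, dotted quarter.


Step by step:
Beat values:
  eighth = 0.5 beats
  quarter = 1 beat
  dotted quarter = 1.5 beats
  dotted quarter = 1.5 beats
  eighth = 0.5 beats
  quarter = 1 beat
  dotted quarter = 1.5 beats
Sum = 0.5 + 1 + 1.5 + 1.5 + 0.5 + 1 + 1.5
= 7.5 beats


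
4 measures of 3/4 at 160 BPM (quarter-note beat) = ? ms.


Quarter-note beat duration = 60000 / 160 ms
Beats per measure (3/4) = 3
One measure = 3 × 60000 / 160 = 180000 / 160 ms
4 measures = 4 × 180000 / 160 = 720000 / 160
= 4500.0 ms


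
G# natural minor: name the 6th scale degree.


Working:
Natural minor scale pattern: W-H-W-W-H-W-W (2-1-2-2-1-2-2 semitones)
Starting from G#:
  G# + 2 semitones → A#
  A# + 1 semitone → B
  B + 2 semitones → C#
  C# + 2 semitones → D#
  D# + 1 semitone → E
  E + 2 semitones → F#
  F# + 2 semitones → G#
Scale: G# A# B C# D# E F#
Degree 6 = E


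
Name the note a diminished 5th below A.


Let's work it out.
A 5th spans 5 letter names, so from A we land on D
A diminished 5th = 6 semitones below A
Spell D at that pitch: D#
= D#


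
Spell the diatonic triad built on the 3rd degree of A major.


Let's work it out.
A major scale: A B C# D E F# G#
Diatonic triad on degree 3 stacks scale notes 3, 5, 7: C# E G#
C#→E = 3 semitones; C#→G# = 7 semitones → minor triad
= C# E G# (minor)


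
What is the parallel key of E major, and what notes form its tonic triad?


Parallel keys share the same tonic but differ in mode
E major → parallel is E minor
Tonic triad of E minor = E G B
= E minor; triad = E G B


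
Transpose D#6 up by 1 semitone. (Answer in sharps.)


Reasoning:
D#6: chromatic position 3 in octave 6 → absolute = 6×12 + 3 = 75
Transpose up 1: 75 + 1 = 76
76 = 6×12 + 4 → E in octave 6
Result = E6


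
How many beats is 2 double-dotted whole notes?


Base whole note = 4 beats
Dot 1 adds half the previous value: +2
Dot 2 adds half the previous value: +1
One double-dotted whole = 4 + 2 + 1 = 7
2 of them = 2 × 7 = 14
= 14 beats


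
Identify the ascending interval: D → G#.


Working:
Letter names: D → G spans 4 letter names → a 4th
Semitones: D → G# = 6 half-steps
A 4th of 6 semitones is an augmented 4th
= augmented 4th


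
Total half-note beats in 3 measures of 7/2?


Working:
Time signature 7/2: the bottom number 2 means the half note gets one count
The top number 7 means 7 half-note beats per measure
Total = 7 × 3 measures
= 21 half-note beats


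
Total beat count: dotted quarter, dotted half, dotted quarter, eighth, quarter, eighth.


Beat values:
  dotted quarter = 1.5 beats
  dotted half = 3 beats
  dotted quarter = 1.5 beats
  eighth = 0.5 beats
  quarter = 1 beat
  eighth = 0.5 beats
Sum = 1.5 + 3 + 1.5 + 0.5 + 1 + 0.5
= 8 beats


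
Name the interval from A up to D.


Solution.
Letter names: A → D spans 4 letter names → a 4th
Semitones: A → D = 5 half-steps
A 4th of 5 semitones is a perfect 4th
= perfect 4th


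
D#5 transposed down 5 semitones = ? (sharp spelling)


Step by step:
D#5: chromatic position 3 in octave 5 → absolute = 5×12 + 3 = 63
Transpose down 5: 63 - 5 = 58
58 = 4×12 + 10 → A# in octave 4
Result = A#4


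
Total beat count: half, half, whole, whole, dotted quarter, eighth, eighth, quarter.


Let's work it out.
Beat values:
  half = 2 beats
  half = 2 beats
  whole = 4 beats
  whole = 4 beats
  dotted quarter = 1.5 beats
  eighth = 0.5 beats
  eighth = 0.5 beats
  quarter = 1 beat
Sum = 2 + 2 + 4 + 4 + 1.5 + 0.5 + 0.5 + 1
= 15.5 beats


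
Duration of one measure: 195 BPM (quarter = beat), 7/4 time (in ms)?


Solution.
Quarter-note beat duration = 60000 / 195 ms
Beats per measure (7/4) = 7
One measure = 7 × 60000 / 195 = 420000 / 195 ms
= 2153.8 ms


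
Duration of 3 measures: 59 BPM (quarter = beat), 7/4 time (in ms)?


Quarter-note beat duration = 60000 / 59 ms
Beats per measure (7/4) = 7
One measure = 7 × 60000 / 59 = 420000 / 59 ms
3 measures = 3 × 420000 / 59 = 1260000 / 59
= 21355.9 ms


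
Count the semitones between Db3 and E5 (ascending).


Working:
Absolute semitone position = octave×12 + chromatic position
Db3: 3×12 + 1 = 37
E5: 5×12 + 4 = 64
Difference = 64 - 37 = 27
= 27 semitones


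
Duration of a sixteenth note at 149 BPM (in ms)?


Step by step:
One quarter-note beat = 60000 / BPM = 60000 / 149 ms
Sixteenth note = 1/4 × quarter note
Duration = 1/4 × 60000 / 149 = 15000 / 149
= 100.7 ms


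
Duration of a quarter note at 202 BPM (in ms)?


Solution.
One quarter-note beat = 60000 / BPM = 60000 / 202 ms
Duration = 60000 / 202
= 297.0 ms


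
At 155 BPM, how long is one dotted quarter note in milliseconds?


Let's work it out.
One quarter-note beat = 60000 / BPM = 60000 / 155 ms
Dotted quarter note = 3/2 × quarter note
Duration = 3/2 × 60000 / 155 = 90000 / 155
= 580.6 ms


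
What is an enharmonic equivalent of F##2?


Enharmonic notes sound the same pitch but are spelled with different letter names
F## and G name the same pitch class
= G2


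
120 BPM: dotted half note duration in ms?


Step by step:
One quarter-note beat = 60000 / BPM = 60000 / 120 ms
Dotted half note = 3 × quarter note
Duration = 3 × 60000 / 120 = 180000 / 120
= 1500.0 ms


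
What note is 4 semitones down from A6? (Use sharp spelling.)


Solution.
A6: chromatic position 9 in octave 6 → absolute = 6×12 + 9 = 81
Transpose down 4: 81 - 4 = 77
77 = 6×12 + 5 → F in octave 6
Result = F6


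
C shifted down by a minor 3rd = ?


Working:
minor 3rd: 3 letter names, 3 semitones
Letter: C - 2 → A
Pitch: C - 3 semitones, spelled as an A → A
= A


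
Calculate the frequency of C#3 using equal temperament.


Step by step:
f = 440 × 2^(n/12) where n = semitones from A4
C#3: -20 semitones from A4
f = 440 × 2^(-20/12)
f = 138.59 Hz


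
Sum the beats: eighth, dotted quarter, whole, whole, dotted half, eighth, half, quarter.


Let's work it out.
Beat values:
  eighth = 0.5 beats
  dotted quarter = 1.5 beats
  whole = 4 beats
  whole = 4 beats
  dotted half = 3 beats
  eighth = 0.5 beats
  half = 2 beats
  quarter = 1 beat
Sum = 0.5 + 1.5 + 4 + 4 + 3 + 0.5 + 2 + 1
= 16.5 beats


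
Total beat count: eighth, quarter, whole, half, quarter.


Beat values:
  eighth = 0.5 beats
  quarter = 1 beat
  whole = 4 beats
  half = 2 beats
  quarter = 1 beat
Sum = 0.5 + 1 + 4 + 2 + 1
= 8.5 beats


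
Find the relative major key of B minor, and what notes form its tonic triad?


Step by step:
The relative major shares the key signature and is a minor 3rd above the minor tonic
A minor 3rd above B is D
→ relative major of B minor is D major
Tonic triad of D major = root + major 3rd + perfect 5th = D F# A
= D major; triad = D F# A


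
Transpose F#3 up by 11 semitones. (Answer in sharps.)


Solution.
F#3: chromatic position 6 in octave 3 → absolute = 3×12 + 6 = 42
Transpose up 11: 42 + 11 = 53
53 = 4×12 + 5 → F in octave 4
Result = F4


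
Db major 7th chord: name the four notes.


Major 7th chord = root + major 3rd + perfect 5th + major 7th
Seventh chords stack in thirds, so the letter names are D-F-A-C
Root: Db
Major 3rd above Db: F
Perfect 5th above Db: Ab
Major 7th above Db: C
Chord = Db F Ab C


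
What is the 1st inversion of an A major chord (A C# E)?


Working:
Root position: A C# E
1st inversion: move root up an octave
Bass note: C#
Notes (bottom to top) = C# E A


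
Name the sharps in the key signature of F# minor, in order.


Sharp minor keys follow the circle of fifths: A(0), E(1), B(2), F#(3), C#(4), G#(5), D#(6), A#(7)
F# minor has 3 sharps
Order of sharps: F# C# G# D# A# E# B# → first 3: F#, C#, G#
= F#, C#, G#


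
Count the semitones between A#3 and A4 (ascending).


Solution.
Absolute semitone position = octave×12 + chromatic position
A#3: 3×12 + 10 = 46
A4: 4×12 + 9 = 57
Difference = 57 - 46 = 11
= 11 semitones


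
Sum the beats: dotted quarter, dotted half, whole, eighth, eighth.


Reasoning:
Beat values:
  dotted quarter = 1.5 beats
  dotted half = 3 beats
  whole = 4 beats
  eighth = 0.5 beats
  eighth = 0.5 beats
Sum = 1.5 + 3 + 4 + 0.5 + 0.5
= 9.5 beats


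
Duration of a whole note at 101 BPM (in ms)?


Working:
One quarter-note beat = 60000 / BPM = 60000 / 101 ms
Whole note = 4 × quarter note
Duration = 4 × 60000 / 101 = 240000 / 101
= 2376.2 ms


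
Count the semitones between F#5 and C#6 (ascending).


Absolute semitone position = octave×12 + chromatic position
F#5: 5×12 + 6 = 66
C#6: 6×12 + 1 = 73
Difference = 73 - 66 = 7
= 7 semitones


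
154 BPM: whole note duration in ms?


Step by step:
One quarter-note beat = 60000 / BPM = 60000 / 154 ms
Whole note = 4 × quarter note
Duration = 4 × 60000 / 154 = 240000 / 154
= 1558.4 ms


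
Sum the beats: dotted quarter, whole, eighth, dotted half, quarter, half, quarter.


Working:
Beat values:
  dotted quarter = 1.5 beats
  whole = 4 beats
  eighth = 0.5 beats
  dotted half = 3 beats
  quarter = 1 beat
  half = 2 beats
  quarter = 1 beat
Sum = 1.5 + 4 + 0.5 + 3 + 1 + 2 + 1
= 13 beats


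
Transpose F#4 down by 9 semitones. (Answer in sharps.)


F#4: chromatic position 6 in octave 4 → absolute = 4×12 + 6 = 54
Transpose down 9: 54 - 9 = 45
45 = 3×12 + 9 → A in octave 3
Result = A3


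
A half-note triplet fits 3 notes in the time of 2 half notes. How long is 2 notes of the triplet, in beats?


Reasoning:
Triplet: 3 notes occupy the space of 2 half notes
Space = 2 × 2 = 4 beats
Each triplet note = 4 / 3 = 4/3 beats
2 notes = 2 × 4/3 = 8/3
= 8/3 beats


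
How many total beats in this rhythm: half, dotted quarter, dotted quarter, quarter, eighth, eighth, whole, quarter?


Beat values:
  half = 2 beats
  dotted quarter = 1.5 beats
  dotted quarter = 1.5 beats
  quarter = 1 beat
  eighth = 0.5 beats
  eighth = 0.5 beats
  whole = 4 beats
  quarter = 1 beat
Sum = 2 + 1.5 + 1.5 + 1 + 0.5 + 0.5 + 4 + 1
= 12 beats


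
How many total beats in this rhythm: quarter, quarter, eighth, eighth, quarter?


Solution.
Beat values:
  quarter = 1 beat
  quarter = 1 beat
  eighth = 0.5 beats
  eighth = 0.5 beats
  quarter = 1 beat
Sum = 1 + 1 + 0.5 + 0.5 + 1
= 4 beats


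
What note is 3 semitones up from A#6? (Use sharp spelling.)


Let's work it out.
A#6: chromatic position 10 in octave 6 → absolute = 6×12 + 10 = 82
Transpose up 3: 82 + 3 = 85
85 = 7×12 + 1 → C# in octave 7
Result = C#7


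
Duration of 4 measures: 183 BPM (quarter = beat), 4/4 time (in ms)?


Quarter-note beat duration = 60000 / 183 ms
Beats per measure (4/4) = 4
One measure = 4 × 60000 / 183 = 240000 / 183 ms
4 measures = 4 × 240000 / 183 = 960000 / 183
= 5245.9 ms


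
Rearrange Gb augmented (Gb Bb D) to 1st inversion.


Root position: Gb Bb D
1st inversion: move root up an octave
Bass note: Bb
Notes (bottom to top) = Bb D Gb


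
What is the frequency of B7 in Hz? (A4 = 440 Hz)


Step by step:
f = 440 × 2^(n/12) where n = semitones from A4
B7: 38 semitones from A4
f = 440 × 2^(38/12)
f = 3951.07 Hz


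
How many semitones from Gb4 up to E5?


Solution.
Absolute semitone position = octave×12 + chromatic position
Gb4: 4×12 + 6 = 54
E5: 5×12 + 4 = 64
Difference = 64 - 54 = 10
= 10 semitones


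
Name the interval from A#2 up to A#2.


Solution.
Letter names: A → A spans 1 letter name → a unison
Semitones: A#2 → A#2 = 0 half-steps
A unison of 0 semitones is a perfect unison
= perfect unison


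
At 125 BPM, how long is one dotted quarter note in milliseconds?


Let's work it out.
One quarter-note beat = 60000 / BPM = 60000 / 125 ms
Dotted quarter note = 3/2 × quarter note
Duration = 3/2 × 60000 / 125 = 90000 / 125
= 720.0 ms


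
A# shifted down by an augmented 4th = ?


Step by step:
augmented 4th: 4 letter names, 6 semitones
Letter: A - 3 → E
Pitch: A# - 6 semitones, spelled as an E → E
= E


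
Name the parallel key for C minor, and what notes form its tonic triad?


Step by step:
Parallel keys share the same tonic but differ in mode
C minor → parallel is C major
Tonic triad of C major = C E G
= C major; triad = C E G


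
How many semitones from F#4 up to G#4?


Working:
Absolute semitone position = octave×12 + chromatic position
F#4: 4×12 + 6 = 54
G#4: 4×12 + 8 = 56
Difference = 56 - 54 = 2
= 2 semitones


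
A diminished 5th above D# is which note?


Solution.
A 5th spans 5 letter names, so from D we land on A
A diminished 5th = 6 semitones above D#
Spell A at that pitch: A
= A


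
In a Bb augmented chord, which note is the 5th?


Reasoning:
Augmented triad = root + major 3rd (4 semitones) + augmented 5th (8 semitones)
A triad on Bb stacks thirds, so the chord tones use letter names B-D-F
Root: Bb
Major 3rd above Bb: D
Augmented 5th above Bb: F#
The 5th = F#


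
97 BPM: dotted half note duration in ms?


Working:
One quarter-note beat = 60000 / BPM = 60000 / 97 ms
Dotted half note = 3 × quarter note
Duration = 3 × 60000 / 97 = 180000 / 97
= 1855.7 ms


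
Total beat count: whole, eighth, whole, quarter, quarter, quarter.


Beat values:
  whole = 4 beats
  eighth = 0.5 beats
  whole = 4 beats
  quarter = 1 beat
  quarter = 1 beat
  quarter = 1 beat
Sum = 4 + 0.5 + 4 + 1 + 1 + 1
= 11.5 beats


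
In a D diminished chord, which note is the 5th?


Working:
Diminished triad = root + minor 3rd (3 semitones) + diminished 5th (6 semitones)
A triad on D stacks thirds, so the chord tones use letter names D-F-A
Root: D
Minor 3rd above D: F
Diminished 5th above D: Ab
The 5th = Ab


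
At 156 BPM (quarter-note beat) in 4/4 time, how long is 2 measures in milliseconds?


Solution.
Quarter-note beat duration = 60000 / 156 ms
Beats per measure (4/4) = 4
One measure = 4 × 60000 / 156 = 240000 / 156 ms
2 measures = 2 × 240000 / 156 = 480000 / 156
= 3076.9 ms


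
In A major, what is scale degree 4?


Working:
Major scale pattern: W-W-H-W-W-W-H (2-2-1-2-2-2-1 semitones)
Starting from A:
  A + 2 semitones → B
  B + 2 semitones → C#
  C# + 1 semitone → D
  D + 2 semitones → E
  E + 2 semitones → F#
  F# + 2 semitones → G#
  G# + 1 semitone → A
Scale: A B C# D E F# G#
Degree 4 = D


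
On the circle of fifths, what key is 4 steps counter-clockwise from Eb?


Reasoning:
Each counter-clockwise step moves down a perfect 5th (= up a perfect 4th)
From Eb: Eb → Ab → Db → F#/Gb → B
= B


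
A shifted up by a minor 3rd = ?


Working:
minor 3rd: 3 letter names, 3 semitones
Letter: A + 2 → C
Pitch: A + 3 semitones, spelled as a C → C
= C


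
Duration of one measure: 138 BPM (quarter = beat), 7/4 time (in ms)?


Reasoning:
Quarter-note beat duration = 60000 / 138 ms
Beats per measure (7/4) = 7
One measure = 7 × 60000 / 138 = 420000 / 138 ms
= 3043.5 ms


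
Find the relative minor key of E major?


The relative minor shares the major's key signature and starts on its 6th degree
6th degree = a major 6th above the tonic; a major 6th above E is C#
→ relative minor of E major is C# minor
= C# minor


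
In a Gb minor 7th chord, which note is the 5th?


Let's work it out.
Minor 7th chord = root + minor 3rd + perfect 5th + minor 7th
Seventh chords stack in thirds, so the letter names are G-B-D-F
Root: Gb
Minor 3rd above Gb: Bbb
Perfect 5th above Gb: Db
Minor 7th above Gb: Fb
The 5th = Db


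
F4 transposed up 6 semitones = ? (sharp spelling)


Reasoning:
F4: chromatic position 5 in octave 4 → absolute = 4×12 + 5 = 53
Transpose up 6: 53 + 6 = 59
59 = 4×12 + 11 → B in octave 4
Result = B4


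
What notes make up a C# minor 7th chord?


Minor 7th chord = root + minor 3rd + perfect 5th + minor 7th
Seventh chords stack in thirds, so the letter names are C-E-G-B
Root: C#
Minor 3rd above C#: E
Perfect 5th above C#: G#
Minor 7th above C#: B
Chord = C# E G# B


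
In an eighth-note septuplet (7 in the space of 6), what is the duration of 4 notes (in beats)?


Reasoning:
Septuplet: 7 notes occupy the space of 6 eighth notes
Space = 6 × 1/2 = 3 beats
Each septuplet note = 3 / 7 = 3/7 beats
4 notes = 4 × 3/7 = 12/7
= 12/7 beats


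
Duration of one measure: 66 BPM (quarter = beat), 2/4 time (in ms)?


Step by step:
Quarter-note beat duration = 60000 / 66 ms
Beats per measure (2/4) = 2
One measure = 2 × 60000 / 66 = 120000 / 66 ms
= 1818.2 ms
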